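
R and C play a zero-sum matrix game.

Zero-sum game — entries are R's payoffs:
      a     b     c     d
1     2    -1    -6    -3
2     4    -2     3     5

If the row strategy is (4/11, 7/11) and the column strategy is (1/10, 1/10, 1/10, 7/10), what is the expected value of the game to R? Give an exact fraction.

8/5

Against (1/10, 1/10, 1/10, 7/10), each row's expected payoff is 1: -13/5; 2: 4.
Taking the (4/11, 7/11)-weighted average: (4/11)·(-13/5) + (7/11)·(4) = 8/5.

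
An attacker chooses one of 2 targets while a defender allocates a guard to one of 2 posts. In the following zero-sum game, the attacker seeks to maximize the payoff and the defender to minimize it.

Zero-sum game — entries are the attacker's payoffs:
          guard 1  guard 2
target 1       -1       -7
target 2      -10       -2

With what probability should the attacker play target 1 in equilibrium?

4/7

Row minima are -7 and -10, so the attacker's maximin is -7; column maxima are -1 and -2, so the defender's minimax is -2. These differ, so the equilibrium is in mixed strategies.
Let the attacker play target 1 with probability p. The defender is indifferent when −p − 10(1−p) = −7p − 2(1−p), giving p = 4/7.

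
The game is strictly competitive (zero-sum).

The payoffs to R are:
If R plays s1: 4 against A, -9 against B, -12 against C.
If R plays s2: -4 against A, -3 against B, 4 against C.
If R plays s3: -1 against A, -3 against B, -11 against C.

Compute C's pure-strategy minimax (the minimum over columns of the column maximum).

-3

The worst case (largest entry) in each column is A: 4, B: -3, C: 4.
The best (smallest) of these is -3.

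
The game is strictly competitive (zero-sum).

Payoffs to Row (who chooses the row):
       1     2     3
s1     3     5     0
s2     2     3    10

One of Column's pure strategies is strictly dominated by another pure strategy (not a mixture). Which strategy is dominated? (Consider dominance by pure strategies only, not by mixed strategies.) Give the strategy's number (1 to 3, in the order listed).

2

Column prefers columns that give Row less. Compare 2 with 1: 3 < 5, 2 < 3.
So 1 strictly dominates 2 for Column; 2 is strictly dominated.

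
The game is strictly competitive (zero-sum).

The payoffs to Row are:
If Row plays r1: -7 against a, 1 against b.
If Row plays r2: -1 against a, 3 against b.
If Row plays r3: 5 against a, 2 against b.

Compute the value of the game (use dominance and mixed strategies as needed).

Row r1 is strictly dominated by row r2, so Row never plays it.
The remaining 2×2 game on (r2, r3) × (a, b) has no saddle point. Let Row play r2 with probability p; indifference gives −p + 5(1−p) = 3p + 2(1−p), so p = 3/7.
Similarly Column's optimal q on a is 1/7, and the value is -1·(1/7) + (3)·(6/7) = 17/7.

17/7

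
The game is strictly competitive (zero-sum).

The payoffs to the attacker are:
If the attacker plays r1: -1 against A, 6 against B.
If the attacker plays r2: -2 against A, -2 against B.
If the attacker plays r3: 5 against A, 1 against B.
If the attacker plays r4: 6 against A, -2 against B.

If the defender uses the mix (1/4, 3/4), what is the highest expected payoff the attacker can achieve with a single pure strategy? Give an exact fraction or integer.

17/4

r1: (-1)·(1/4) + (6)·(3/4) = 17/4.
r2: (-2)·(1/4) + (-2)·(3/4) = -2.
r3: (5)·(1/4) + (1)·(3/4) = 2.
r4: (6)·(1/4) + (-2)·(3/4) = 0.
The best pure response is r1 with expected payoff 17/4.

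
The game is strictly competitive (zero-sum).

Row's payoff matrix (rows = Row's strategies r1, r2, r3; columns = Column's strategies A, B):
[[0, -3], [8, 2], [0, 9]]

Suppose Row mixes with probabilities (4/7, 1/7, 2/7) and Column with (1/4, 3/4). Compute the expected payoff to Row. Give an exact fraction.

8/7

Against (1/4, 3/4), each row's expected payoff is r1: -9/4; r2: 7/2; r3: 27/4.
Taking the (4/7, 1/7, 2/7)-weighted average: (4/7)·(-9/4) + (1/7)·(7/2) + (2/7)·(27/4) = 8/7.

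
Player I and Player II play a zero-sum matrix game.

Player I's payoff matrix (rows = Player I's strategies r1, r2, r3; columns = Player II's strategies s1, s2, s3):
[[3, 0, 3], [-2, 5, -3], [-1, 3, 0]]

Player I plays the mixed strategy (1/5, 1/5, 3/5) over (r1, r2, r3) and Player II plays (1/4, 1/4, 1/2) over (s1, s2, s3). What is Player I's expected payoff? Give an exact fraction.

3/5

Against (1/4, 1/4, 1/2), each row's expected payoff is r1: 9/4; r2: -3/4; r3: 1/2.
Taking the (1/5, 1/5, 3/5)-weighted average: (1/5)·(9/4) + (1/5)·(-3/4) + (3/5)·(1/2) = 3/5.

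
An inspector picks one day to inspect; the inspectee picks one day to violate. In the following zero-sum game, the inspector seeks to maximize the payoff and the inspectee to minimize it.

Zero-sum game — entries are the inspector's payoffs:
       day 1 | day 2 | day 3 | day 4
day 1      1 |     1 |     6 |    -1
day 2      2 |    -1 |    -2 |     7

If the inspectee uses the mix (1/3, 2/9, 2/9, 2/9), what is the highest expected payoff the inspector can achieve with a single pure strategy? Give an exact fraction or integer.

5/3

day 1: (1)·(1/3) + (1)·(2/9) + (6)·(2/9) + (-1)·(2/9) = 5/3.
day 2: (2)·(1/3) + (-1)·(2/9) + (-2)·(2/9) + (7)·(2/9) = 14/9.
The best pure response is day 1 with expected payoff 5/3.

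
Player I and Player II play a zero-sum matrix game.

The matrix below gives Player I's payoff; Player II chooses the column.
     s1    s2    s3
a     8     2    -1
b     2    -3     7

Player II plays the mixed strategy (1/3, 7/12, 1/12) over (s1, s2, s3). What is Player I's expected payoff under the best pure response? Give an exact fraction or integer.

15/4

a: (8)·(1/3) + (2)·(7/12) + (-1)·(1/12) = 15/4.
b: (2)·(1/3) + (-3)·(7/12) + (7)·(1/12) = -1/2.
The best pure response is a with expected payoff 15/4.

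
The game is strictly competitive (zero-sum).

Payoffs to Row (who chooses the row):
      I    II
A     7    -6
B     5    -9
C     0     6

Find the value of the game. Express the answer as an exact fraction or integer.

42/19

Row B is strictly dominated by row A, so Row never plays it.
The remaining 2×2 game on (A, C) × (I, II) has no saddle point. Let Row play A with probability p; indifference gives 7p = −6p + 6(1−p), so p = 6/19.
Similarly Column's optimal q on I is 12/19, and the value is 7·(12/19) + (-6)·(7/19) = 42/19.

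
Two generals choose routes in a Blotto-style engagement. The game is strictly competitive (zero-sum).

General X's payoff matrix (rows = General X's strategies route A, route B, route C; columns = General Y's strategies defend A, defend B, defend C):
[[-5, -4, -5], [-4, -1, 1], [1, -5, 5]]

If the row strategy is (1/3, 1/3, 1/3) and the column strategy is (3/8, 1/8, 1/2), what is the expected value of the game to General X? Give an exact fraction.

-5/4

Against (3/8, 1/8, 1/2), each row's expected payoff is route A: -39/8; route B: -9/8; route C: 9/4.
Taking the (1/3, 1/3, 1/3)-weighted average: (1/3)·(-39/8) + (1/3)·(-9/8) + (1/3)·(9/4) = -5/4.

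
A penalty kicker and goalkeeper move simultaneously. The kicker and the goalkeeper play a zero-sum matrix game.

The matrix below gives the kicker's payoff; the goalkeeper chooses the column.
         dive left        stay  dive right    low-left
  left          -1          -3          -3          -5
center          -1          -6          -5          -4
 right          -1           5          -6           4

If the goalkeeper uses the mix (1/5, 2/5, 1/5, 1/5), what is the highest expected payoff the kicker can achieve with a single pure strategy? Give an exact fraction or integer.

7/5

left: (-1)·(1/5) + (-3)·(2/5) + (-3)·(1/5) + (-5)·(1/5) = -3.
center: (-1)·(1/5) + (-6)·(2/5) + (-5)·(1/5) + (-4)·(1/5) = -22/5.
right: (-1)·(1/5) + (5)·(2/5) + (-6)·(1/5) + (4)·(1/5) = 7/5.
The best pure response is right with expected payoff 7/5.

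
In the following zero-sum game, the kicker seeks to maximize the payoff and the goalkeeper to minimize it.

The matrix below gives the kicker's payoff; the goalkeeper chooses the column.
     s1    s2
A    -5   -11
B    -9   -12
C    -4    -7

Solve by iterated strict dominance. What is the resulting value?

Row B is strictly dominated by row A (-5>-9, -11>-12); eliminate B.
Row A is strictly dominated by row C (-4>-5, -7>-11); eliminate A.
Column s1 is strictly dominated by s2 for the goalkeeper (-7<-4); eliminate s1.
Only (C, s2) remains, with payoff -7.

-7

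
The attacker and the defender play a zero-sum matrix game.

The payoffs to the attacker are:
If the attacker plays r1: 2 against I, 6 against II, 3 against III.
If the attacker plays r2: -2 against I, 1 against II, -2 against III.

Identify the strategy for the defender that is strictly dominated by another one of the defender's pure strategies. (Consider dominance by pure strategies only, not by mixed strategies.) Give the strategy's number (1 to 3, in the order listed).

The defender prefers columns that give the attacker less. Compare II with I: 2 < 6, -2 < 1.
So I strictly dominates II for the defender; II is strictly dominated.

2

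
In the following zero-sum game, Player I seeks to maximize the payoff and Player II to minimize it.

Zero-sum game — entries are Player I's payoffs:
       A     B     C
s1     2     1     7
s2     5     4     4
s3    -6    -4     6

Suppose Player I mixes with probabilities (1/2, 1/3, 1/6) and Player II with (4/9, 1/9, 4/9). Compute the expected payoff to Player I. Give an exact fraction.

187/54

Against (4/9, 1/9, 4/9), each row's expected payoff is s1: 37/9; s2: 40/9; s3: -4/9.
Taking the (1/2, 1/3, 1/6)-weighted average: (1/2)·(37/9) + (1/3)·(40/9) + (1/6)·(-4/9) = 187/54.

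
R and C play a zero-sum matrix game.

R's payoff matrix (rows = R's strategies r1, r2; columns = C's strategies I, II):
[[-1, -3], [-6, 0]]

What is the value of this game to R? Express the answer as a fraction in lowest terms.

-9/4

Row minima are -3 and -6, so R's maximin is -3; column maxima are -1 and 0, so C's minimax is -1. These differ, so the equilibrium is in mixed strategies.
Let R play r1 with probability p. C is indifferent when −p − 6(1−p) = −3p, giving p = 3/4.
Let C play I with probability q. R is indifferent when −q − 3(1−q) = −6q, giving q = 3/8.
The value is -1·(3/8) + (-3)·(5/8) = -9/4.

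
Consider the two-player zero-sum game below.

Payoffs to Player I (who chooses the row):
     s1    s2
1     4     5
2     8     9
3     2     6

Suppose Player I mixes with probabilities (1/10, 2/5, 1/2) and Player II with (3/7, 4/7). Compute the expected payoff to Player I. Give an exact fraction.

Against (3/7, 4/7), each row's expected payoff is 1: 32/7; 2: 60/7; 3: 30/7.
Taking the (1/10, 2/5, 1/2)-weighted average: (1/10)·(32/7) + (2/5)·(60/7) + (1/2)·(30/7) = 211/35.

211/35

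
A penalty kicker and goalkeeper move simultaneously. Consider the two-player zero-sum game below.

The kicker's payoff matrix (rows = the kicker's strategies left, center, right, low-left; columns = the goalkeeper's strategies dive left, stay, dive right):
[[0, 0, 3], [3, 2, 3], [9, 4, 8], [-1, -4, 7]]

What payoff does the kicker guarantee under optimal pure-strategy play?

Row minima: 0, 2, 4, -4 → the kicker's maximin is 4.
Column maxima: 9, 4, 8 → the goalkeeper's minimax is 4.
They coincide at (right, stay), so the value is 4.

4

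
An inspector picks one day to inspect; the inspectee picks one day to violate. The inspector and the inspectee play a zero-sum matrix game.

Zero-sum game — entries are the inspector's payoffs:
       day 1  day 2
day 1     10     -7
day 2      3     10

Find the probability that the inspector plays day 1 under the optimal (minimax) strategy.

Row minima are -7 and 3, so the inspector's maximin is 3; column maxima are 10 and 10, so the inspectee's minimax is 10. These differ, so the equilibrium is in mixed strategies.
Let the inspector play day 1 with probability p. The inspectee is indifferent when 10p + 3(1−p) = −7p + 10(1−p), giving p = 7/24.

7/24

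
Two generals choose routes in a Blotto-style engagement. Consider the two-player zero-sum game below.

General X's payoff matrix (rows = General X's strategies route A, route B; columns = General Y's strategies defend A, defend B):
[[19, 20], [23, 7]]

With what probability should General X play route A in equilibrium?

16/17

Row minima are 19 and 7, so General X's maximin is 19; column maxima are 23 and 20, so General Y's minimax is 20. These differ, so the equilibrium is in mixed strategies.
Let General X play route A with probability p. General Y is indifferent when 19p + 23(1−p) = 20p + 7(1−p), giving p = 16/17.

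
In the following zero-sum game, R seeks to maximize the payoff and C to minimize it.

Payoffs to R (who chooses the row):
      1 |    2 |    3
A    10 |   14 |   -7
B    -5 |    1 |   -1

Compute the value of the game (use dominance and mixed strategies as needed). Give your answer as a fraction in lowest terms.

Column 2 is strictly dominated by 1 for C (it gives R more in every row).
The remaining 2×2 game on (A, B) × (1, 3) has no saddle point. Let R play A with probability p; indifference gives 10p − 5(1−p) = −7p − (1−p), so p = 4/21.
Similarly C's optimal q on 1 is 2/7, and the value is 10·(2/7) + (-7)·(5/7) = -15/7.

-15/7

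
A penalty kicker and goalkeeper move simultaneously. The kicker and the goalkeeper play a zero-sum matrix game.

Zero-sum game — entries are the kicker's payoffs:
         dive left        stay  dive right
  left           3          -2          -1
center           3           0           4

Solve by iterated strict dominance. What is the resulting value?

0

Column dive left is strictly dominated by stay for the goalkeeper (-2<3, 0<3); eliminate dive left.
Column dive right is strictly dominated by stay for the goalkeeper (-2<-1, 0<4); eliminate dive right.
Row left is strictly dominated by row center (0>-2); eliminate left.
Only (center, stay) remains, with payoff 0.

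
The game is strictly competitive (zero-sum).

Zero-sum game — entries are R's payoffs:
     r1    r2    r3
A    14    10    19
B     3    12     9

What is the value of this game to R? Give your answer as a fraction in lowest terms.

Column r3 is strictly dominated by r1 for C (it gives R more in every row).
The remaining 2×2 game on (A, B) × (r1, r2) has no saddle point. Let R play A with probability p; indifference gives 14p + 3(1−p) = 10p + 12(1−p), so p = 9/13.
Similarly C's optimal q on r1 is 2/13, and the value is 14·(2/13) + (10)·(11/13) = 138/13.

138/13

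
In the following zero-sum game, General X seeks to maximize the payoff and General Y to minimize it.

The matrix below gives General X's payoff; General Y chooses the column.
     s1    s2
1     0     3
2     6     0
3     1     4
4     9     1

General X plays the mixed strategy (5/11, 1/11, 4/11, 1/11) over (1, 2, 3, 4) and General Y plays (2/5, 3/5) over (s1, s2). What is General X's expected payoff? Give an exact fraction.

134/55

Against (2/5, 3/5), each row's expected payoff is 1: 9/5; 2: 12/5; 3: 14/5; 4: 21/5.
Taking the (5/11, 1/11, 4/11, 1/11)-weighted average: (5/11)·(9/5) + (1/11)·(12/5) + (4/11)·(14/5) + (1/11)·(21/5) = 134/55.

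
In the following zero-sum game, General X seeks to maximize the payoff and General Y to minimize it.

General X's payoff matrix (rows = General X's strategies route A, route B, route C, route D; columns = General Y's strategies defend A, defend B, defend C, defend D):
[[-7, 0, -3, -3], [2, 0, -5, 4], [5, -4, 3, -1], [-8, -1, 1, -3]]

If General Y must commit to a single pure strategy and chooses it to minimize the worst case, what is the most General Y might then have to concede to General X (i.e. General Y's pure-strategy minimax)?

0

The worst case (largest entry) in each column is defend A: 5, defend B: 0, defend C: 3, defend D: 4.
The best (smallest) of these is 0.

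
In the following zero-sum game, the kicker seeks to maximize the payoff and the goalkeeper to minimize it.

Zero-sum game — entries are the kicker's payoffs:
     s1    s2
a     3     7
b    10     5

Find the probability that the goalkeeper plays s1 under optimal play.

2/9

Row minima are 3 and 5, so the kicker's maximin is 5; column maxima are 10 and 7, so the goalkeeper's minimax is 7. These differ, so the equilibrium is in mixed strategies.
Let the goalkeeper play s1 with probability q. The kicker is indifferent when 3q + 7(1−q) = 10q + 5(1−q), giving q = 2/9.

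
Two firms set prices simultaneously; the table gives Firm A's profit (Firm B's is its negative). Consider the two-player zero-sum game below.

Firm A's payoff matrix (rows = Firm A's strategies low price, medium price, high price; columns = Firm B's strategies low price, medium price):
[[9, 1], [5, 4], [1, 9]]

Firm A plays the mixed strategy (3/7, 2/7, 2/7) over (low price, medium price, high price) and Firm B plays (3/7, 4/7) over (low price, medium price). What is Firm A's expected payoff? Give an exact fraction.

233/49

Against (3/7, 4/7), each row's expected payoff is low price: 31/7; medium price: 31/7; high price: 39/7.
Taking the (3/7, 2/7, 2/7)-weighted average: (3/7)·(31/7) + (2/7)·(31/7) + (2/7)·(39/7) = 233/49.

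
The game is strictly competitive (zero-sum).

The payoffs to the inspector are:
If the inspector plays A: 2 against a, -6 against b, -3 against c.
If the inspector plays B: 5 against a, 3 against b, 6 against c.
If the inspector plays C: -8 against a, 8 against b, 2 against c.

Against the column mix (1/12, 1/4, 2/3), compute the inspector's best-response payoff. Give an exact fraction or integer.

A: (2)·(1/12) + (-6)·(1/4) + (-3)·(2/3) = -10/3.
B: (5)·(1/12) + (3)·(1/4) + (6)·(2/3) = 31/6.
C: (-8)·(1/12) + (8)·(1/4) + (2)·(2/3) = 8/3.
The best pure response is B with expected payoff 31/6.

31/6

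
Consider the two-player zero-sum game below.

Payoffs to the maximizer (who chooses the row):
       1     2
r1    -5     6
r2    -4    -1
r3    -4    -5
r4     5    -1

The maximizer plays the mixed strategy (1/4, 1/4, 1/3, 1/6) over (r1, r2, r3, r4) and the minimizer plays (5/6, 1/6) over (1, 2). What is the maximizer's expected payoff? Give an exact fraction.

Against (5/6, 1/6), each row's expected payoff is r1: -19/6; r2: -7/2; r3: -25/6; r4: 4.
Taking the (1/4, 1/4, 1/3, 1/6)-weighted average: (1/4)·(-19/6) + (1/4)·(-7/2) + (1/3)·(-25/6) + (1/6)·(4) = -43/18.

-43/18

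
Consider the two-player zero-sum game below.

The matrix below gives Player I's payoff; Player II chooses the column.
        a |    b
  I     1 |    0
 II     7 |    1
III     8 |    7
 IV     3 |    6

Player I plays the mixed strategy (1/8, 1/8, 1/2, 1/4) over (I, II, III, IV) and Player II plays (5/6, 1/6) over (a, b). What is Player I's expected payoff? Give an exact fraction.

Against (5/6, 1/6), each row's expected payoff is I: 5/6; II: 6; III: 47/6; IV: 7/2.
Taking the (1/8, 1/8, 1/2, 1/4)-weighted average: (1/8)·(5/6) + (1/8)·(6) + (1/2)·(47/6) + (1/4)·(7/2) = 271/48.

271/48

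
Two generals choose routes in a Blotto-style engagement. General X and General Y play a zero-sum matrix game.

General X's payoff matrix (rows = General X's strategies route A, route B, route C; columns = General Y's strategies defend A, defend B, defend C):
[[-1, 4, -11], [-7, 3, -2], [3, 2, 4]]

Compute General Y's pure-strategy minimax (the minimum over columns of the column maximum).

The worst case (largest entry) in each column is defend A: 3, defend B: 4, defend C: 4.
The best (smallest) of these is 3.

3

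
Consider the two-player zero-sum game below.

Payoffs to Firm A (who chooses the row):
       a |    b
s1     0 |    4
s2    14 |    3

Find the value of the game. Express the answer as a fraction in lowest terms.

56/15

Row minima are 0 and 3, so Firm A's maximin is 3; column maxima are 14 and 4, so Firm B's minimax is 4. These differ, so the equilibrium is in mixed strategies.
Let Firm A play s1 with probability p. Firm B is indifferent when 14(1−p) = 4p + 3(1−p), giving p = 11/15.
Let Firm B play a with probability q. Firm A is indifferent when 4(1−q) = 14q + 3(1−q), giving q = 1/15.
The value is 0·(1/15) + (4)·(14/15) = 56/15.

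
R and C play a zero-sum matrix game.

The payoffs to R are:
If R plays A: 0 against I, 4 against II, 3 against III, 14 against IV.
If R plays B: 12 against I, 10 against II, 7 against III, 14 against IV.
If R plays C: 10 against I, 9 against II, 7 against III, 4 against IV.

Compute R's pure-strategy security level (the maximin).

The worst-case payoff for each row is A: 0, B: 7, C: 4.
The best of these is 7.

7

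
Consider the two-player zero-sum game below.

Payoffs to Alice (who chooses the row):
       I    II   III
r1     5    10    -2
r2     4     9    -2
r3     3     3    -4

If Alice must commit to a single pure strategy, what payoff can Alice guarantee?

-2

The worst-case payoff for each row is r1: -2, r2: -2, r3: -4.
The best of these is -2.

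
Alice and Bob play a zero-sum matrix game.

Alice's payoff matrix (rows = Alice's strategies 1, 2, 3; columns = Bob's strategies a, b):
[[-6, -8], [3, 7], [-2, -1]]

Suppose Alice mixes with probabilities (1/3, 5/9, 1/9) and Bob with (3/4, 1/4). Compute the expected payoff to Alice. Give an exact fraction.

-5/36

Against (3/4, 1/4), each row's expected payoff is 1: -13/2; 2: 4; 3: -7/4.
Taking the (1/3, 5/9, 1/9)-weighted average: (1/3)·(-13/2) + (5/9)·(4) + (1/9)·(-7/4) = -5/36.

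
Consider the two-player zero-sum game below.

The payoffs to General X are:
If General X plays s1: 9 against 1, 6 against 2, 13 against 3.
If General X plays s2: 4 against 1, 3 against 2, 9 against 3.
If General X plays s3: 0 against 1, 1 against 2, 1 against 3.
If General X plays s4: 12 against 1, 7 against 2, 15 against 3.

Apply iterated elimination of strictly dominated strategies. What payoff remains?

Row s3 is strictly dominated by row s1 (9>0, 6>1, 13>1); eliminate s3.
Row s1 is strictly dominated by row s4 (12>9, 7>6, 15>13); eliminate s1.
Row s2 is strictly dominated by row s4 (12>4, 7>3, 15>9); eliminate s2.
Column 1 is strictly dominated by 2 for General Y (7<12); eliminate 1.
Column 3 is strictly dominated by 2 for General Y (7<15); eliminate 3.
Only (s4, 2) remains, with payoff 7.

7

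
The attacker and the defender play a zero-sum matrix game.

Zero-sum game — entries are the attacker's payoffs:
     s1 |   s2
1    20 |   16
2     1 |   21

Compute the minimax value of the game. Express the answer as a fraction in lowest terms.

Row minima are 16 and 1, so the attacker's maximin is 16; column maxima are 20 and 21, so the defender's minimax is 20. These differ, so the equilibrium is in mixed strategies.
Let the attacker play 1 with probability p. The defender is indifferent when 20p + (1−p) = 16p + 21(1−p), giving p = 5/6.
Let the defender play s1 with probability q. The attacker is indifferent when 20q + 16(1−q) = q + 21(1−q), giving q = 5/24.
The value is 20·(5/24) + (16)·(19/24) = 101/6.

101/6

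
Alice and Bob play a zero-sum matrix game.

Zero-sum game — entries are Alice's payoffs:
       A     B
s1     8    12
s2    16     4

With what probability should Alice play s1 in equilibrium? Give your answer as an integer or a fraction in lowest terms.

3/4

Row minima are 8 and 4, so Alice's maximin is 8; column maxima are 16 and 12, so Bob's minimax is 12. These differ, so the equilibrium is in mixed strategies.
Let Alice play s1 with probability p. Bob is indifferent when 8p + 16(1−p) = 12p + 4(1−p), giving p = 3/4.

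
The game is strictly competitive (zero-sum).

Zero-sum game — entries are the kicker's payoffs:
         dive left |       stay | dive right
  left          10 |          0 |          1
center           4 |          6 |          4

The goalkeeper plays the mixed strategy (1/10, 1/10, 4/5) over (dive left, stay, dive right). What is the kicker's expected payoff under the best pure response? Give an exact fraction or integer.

left: (10)·(1/10) + (0)·(1/10) + (1)·(4/5) = 9/5.
center: (4)·(1/10) + (6)·(1/10) + (4)·(4/5) = 21/5.
The best pure response is center with expected payoff 21/5.

21/5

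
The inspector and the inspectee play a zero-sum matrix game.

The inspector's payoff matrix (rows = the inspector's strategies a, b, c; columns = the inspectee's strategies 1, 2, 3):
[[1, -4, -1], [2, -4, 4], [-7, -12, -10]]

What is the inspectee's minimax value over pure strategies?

-4

The worst case (largest entry) in each column is 1: 2, 2: -4, 3: 4.
The best (smallest) of these is -4.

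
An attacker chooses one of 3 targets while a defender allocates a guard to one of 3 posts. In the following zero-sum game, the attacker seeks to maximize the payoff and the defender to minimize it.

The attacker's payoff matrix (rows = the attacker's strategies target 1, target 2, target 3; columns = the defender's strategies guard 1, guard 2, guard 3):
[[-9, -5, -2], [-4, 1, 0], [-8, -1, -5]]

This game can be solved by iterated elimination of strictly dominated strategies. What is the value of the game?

Row target 3 is strictly dominated by row target 2 (-4>-8, 1>-1, 0>-5); eliminate target 3.
Row target 1 is strictly dominated by row target 2 (-4>-9, 1>-5, 0>-2); eliminate target 1.
Column guard 2 is strictly dominated by guard 1 for the defender (-4<1); eliminate guard 2.
Column guard 3 is strictly dominated by guard 1 for the defender (-4<0); eliminate guard 3.
Only (target 2, guard 1) remains, with payoff -4.

-4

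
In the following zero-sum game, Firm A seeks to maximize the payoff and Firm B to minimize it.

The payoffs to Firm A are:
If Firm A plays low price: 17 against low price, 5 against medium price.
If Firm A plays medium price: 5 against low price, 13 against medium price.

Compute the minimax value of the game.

Row minima are 5 and 5, so Firm A's maximin is 5; column maxima are 17 and 13, so Firm B's minimax is 13. These differ, so the equilibrium is in mixed strategies.
Let Firm A play low price with probability p. Firm B is indifferent when 17p + 5(1−p) = 5p + 13(1−p), giving p = 2/5.
Let Firm B play low price with probability q. Firm A is indifferent when 17q + 5(1−q) = 5q + 13(1−q), giving q = 2/5.
The value is 17·(2/5) + (5)·(3/5) = 49/5.

49/5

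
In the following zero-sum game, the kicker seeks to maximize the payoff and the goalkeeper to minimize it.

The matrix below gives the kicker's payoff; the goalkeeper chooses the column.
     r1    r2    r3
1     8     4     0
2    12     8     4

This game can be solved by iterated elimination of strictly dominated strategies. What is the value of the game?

4

Row 1 is strictly dominated by row 2 (12>8, 8>4, 4>0); eliminate 1.
Column r1 is strictly dominated by r2 for the goalkeeper (8<12); eliminate r1.
Column r2 is strictly dominated by r3 for the goalkeeper (4<8); eliminate r2.
Only (2, r3) remains, with payoff 4.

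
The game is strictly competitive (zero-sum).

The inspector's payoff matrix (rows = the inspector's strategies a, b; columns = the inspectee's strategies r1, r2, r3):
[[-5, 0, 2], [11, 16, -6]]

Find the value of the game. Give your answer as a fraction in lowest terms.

Column r2 is strictly dominated by r1 for the inspectee (it gives the inspector more in every row).
The remaining 2×2 game on (a, b) × (r1, r3) has no saddle point. Let the inspector play a with probability p; indifference gives −5p + 11(1−p) = 2p − 6(1−p), so p = 17/24.
Similarly the inspectee's optimal q on r1 is 1/3, and the value is -5·(1/3) + (2)·(2/3) = -1/3.

-1/3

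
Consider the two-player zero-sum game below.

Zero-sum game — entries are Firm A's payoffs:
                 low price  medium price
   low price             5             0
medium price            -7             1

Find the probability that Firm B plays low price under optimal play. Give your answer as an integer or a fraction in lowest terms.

1/13

Row minima are 0 and -7, so Firm A's maximin is 0; column maxima are 5 and 1, so Firm B's minimax is 1. These differ, so the equilibrium is in mixed strategies.
Let Firm B play low price with probability q. Firm A is indifferent when 5q = −7q + (1−q), giving q = 1/13.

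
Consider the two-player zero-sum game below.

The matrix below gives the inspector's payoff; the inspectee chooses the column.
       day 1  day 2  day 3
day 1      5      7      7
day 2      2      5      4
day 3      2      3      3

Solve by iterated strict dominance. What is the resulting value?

5

Column day 3 is strictly dominated by day 1 for the inspectee (5<7, 2<4, 2<3); eliminate day 3.
Column day 2 is strictly dominated by day 1 for the inspectee (5<7, 2<5, 2<3); eliminate day 2.
Row day 3 is strictly dominated by row day 1 (5>2); eliminate day 3.
Row day 2 is strictly dominated by row day 1 (5>2); eliminate day 2.
Only (day 1, day 1) remains, with payoff 5.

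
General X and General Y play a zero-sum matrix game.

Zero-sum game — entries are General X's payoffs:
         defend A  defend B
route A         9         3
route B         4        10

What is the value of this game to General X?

13/2

Row minima are 3 and 4, so General X's maximin is 4; column maxima are 9 and 10, so General Y's minimax is 9. These differ, so the equilibrium is in mixed strategies.
Let General X play route A with probability p. General Y is indifferent when 9p + 4(1−p) = 3p + 10(1−p), giving p = 1/2.
Let General Y play defend A with probability q. General X is indifferent when 9q + 3(1−q) = 4q + 10(1−q), giving q = 7/12.
The value is 9·(7/12) + (3)·(5/12) = 13/2.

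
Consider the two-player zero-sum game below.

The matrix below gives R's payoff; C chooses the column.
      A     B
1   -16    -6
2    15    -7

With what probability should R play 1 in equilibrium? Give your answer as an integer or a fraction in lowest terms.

Row minima are -16 and -7, so R's maximin is -7; column maxima are 15 and -6, so C's minimax is -6. These differ, so the equilibrium is in mixed strategies.
Let R play 1 with probability p. C is indifferent when −16p + 15(1−p) = −6p − 7(1−p), giving p = 11/16.

11/16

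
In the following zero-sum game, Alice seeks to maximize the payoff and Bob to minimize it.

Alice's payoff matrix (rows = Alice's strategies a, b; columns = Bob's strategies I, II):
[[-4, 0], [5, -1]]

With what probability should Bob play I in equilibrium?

Row minima are -4 and -1, so Alice's maximin is -1; column maxima are 5 and 0, so Bob's minimax is 0. These differ, so the equilibrium is in mixed strategies.
Let Bob play I with probability q. Alice is indifferent when −4q = 5q − (1−q), giving q = 1/10.

1/10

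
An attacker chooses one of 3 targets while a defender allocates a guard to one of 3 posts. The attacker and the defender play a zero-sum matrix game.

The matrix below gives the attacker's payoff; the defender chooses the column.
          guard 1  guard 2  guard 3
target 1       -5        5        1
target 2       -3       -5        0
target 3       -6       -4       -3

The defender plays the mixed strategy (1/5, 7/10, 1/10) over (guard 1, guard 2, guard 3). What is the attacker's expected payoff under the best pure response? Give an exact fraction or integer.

13/5

target 1: (-5)·(1/5) + (5)·(7/10) + (1)·(1/10) = 13/5.
target 2: (-3)·(1/5) + (-5)·(7/10) + (0)·(1/10) = -41/10.
target 3: (-6)·(1/5) + (-4)·(7/10) + (-3)·(1/10) = -43/10.
The best pure response is target 1 with expected payoff 13/5.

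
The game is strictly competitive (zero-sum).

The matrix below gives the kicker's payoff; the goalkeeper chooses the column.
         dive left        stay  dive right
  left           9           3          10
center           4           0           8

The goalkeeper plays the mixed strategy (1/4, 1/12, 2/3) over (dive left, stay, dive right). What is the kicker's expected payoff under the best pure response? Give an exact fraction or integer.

left: (9)·(1/4) + (3)·(1/12) + (10)·(2/3) = 55/6.
center: (4)·(1/4) + (0)·(1/12) + (8)·(2/3) = 19/3.
The best pure response is left with expected payoff 55/6.

55/6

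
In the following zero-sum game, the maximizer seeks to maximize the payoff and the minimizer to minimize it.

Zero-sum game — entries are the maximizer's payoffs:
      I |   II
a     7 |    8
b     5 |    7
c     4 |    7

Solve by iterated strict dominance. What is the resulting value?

7

Column II is strictly dominated by I for the minimizer (7<8, 5<7, 4<7); eliminate II.
Row b is strictly dominated by row a (7>5); eliminate b.
Row c is strictly dominated by row a (7>4); eliminate c.
Only (a, I) remains, with payoff 7.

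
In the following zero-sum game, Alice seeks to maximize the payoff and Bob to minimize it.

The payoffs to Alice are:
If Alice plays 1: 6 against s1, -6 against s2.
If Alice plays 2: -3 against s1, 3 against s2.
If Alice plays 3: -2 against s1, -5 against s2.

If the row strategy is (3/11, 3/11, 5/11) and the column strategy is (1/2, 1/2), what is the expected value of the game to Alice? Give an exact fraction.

-35/22

Against (1/2, 1/2), each row's expected payoff is 1: 0; 2: 0; 3: -7/2.
Taking the (3/11, 3/11, 5/11)-weighted average: (3/11)·(0) + (3/11)·(0) + (5/11)·(-7/2) = -35/22.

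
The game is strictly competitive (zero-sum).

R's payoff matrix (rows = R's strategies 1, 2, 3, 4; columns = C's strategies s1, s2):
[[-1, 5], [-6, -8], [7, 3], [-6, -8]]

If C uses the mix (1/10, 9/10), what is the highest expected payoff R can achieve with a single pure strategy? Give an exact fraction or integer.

1: (-1)·(1/10) + (5)·(9/10) = 22/5.
2: (-6)·(1/10) + (-8)·(9/10) = -39/5.
3: (7)·(1/10) + (3)·(9/10) = 17/5.
4: (-6)·(1/10) + (-8)·(9/10) = -39/5.
The best pure response is 1 with expected payoff 22/5.

22/5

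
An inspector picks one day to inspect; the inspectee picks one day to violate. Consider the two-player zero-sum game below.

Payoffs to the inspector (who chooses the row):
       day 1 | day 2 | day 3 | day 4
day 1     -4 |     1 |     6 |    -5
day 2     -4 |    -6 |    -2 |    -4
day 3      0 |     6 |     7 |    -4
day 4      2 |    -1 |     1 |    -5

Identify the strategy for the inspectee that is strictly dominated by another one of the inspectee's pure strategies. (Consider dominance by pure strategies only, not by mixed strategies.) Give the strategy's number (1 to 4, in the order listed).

The inspectee prefers columns that give the inspector less. Compare day 3 with day 2: 1 < 6, -6 < -2, 6 < 7, -1 < 1.
So day 2 strictly dominates day 3 for the inspectee; day 3 is strictly dominated.

3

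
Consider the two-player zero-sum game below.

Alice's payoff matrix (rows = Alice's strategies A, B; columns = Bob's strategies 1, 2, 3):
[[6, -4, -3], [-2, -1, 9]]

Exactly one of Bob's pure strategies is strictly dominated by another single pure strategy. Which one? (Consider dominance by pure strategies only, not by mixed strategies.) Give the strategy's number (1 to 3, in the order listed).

Bob prefers columns that give Alice less. Compare 3 with 2: -4 < -3, -1 < 9.
So 2 strictly dominates 3 for Bob; 3 is strictly dominated.

3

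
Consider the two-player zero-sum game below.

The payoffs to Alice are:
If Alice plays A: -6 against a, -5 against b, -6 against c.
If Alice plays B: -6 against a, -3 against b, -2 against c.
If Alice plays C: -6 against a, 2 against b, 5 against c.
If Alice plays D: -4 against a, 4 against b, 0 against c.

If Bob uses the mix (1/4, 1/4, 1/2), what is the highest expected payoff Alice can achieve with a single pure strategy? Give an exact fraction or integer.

3/2

A: (-6)·(1/4) + (-5)·(1/4) + (-6)·(1/2) = -23/4.
B: (-6)·(1/4) + (-3)·(1/4) + (-2)·(1/2) = -13/4.
C: (-6)·(1/4) + (2)·(1/4) + (5)·(1/2) = 3/2.
D: (-4)·(1/4) + (4)·(1/4) + (0)·(1/2) = 0.
The best pure response is C with expected payoff 3/2.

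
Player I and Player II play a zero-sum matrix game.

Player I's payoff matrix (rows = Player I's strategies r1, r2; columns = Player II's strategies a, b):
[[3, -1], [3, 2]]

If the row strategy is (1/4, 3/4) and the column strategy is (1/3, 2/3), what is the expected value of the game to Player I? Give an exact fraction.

Against (1/3, 2/3), each row's expected payoff is r1: 1/3; r2: 7/3.
Taking the (1/4, 3/4)-weighted average: (1/4)·(1/3) + (3/4)·(7/3) = 11/6.

11/6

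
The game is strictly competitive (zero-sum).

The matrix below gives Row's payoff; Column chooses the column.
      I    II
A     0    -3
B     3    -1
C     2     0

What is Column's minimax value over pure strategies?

0

The worst case (largest entry) in each column is I: 3, II: 0.
The best (smallest) of these is 0.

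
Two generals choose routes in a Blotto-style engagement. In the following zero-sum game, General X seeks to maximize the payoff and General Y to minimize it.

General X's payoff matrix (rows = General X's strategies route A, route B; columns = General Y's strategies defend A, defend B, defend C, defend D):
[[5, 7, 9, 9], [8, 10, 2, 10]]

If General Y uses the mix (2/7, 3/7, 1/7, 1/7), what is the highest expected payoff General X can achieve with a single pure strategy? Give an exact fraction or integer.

58/7

route A: (5)·(2/7) + (7)·(3/7) + (9)·(1/7) + (9)·(1/7) = 7.
route B: (8)·(2/7) + (10)·(3/7) + (2)·(1/7) + (10)·(1/7) = 58/7.
The best pure response is route B with expected payoff 58/7.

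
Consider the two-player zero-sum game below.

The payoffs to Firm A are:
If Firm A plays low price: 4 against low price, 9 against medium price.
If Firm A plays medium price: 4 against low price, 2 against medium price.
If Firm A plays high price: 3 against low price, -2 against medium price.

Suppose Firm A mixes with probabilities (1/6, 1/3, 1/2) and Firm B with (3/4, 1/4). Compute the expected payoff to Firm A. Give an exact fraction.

Against (3/4, 1/4), each row's expected payoff is low price: 21/4; medium price: 7/2; high price: 7/4.
Taking the (1/6, 1/3, 1/2)-weighted average: (1/6)·(21/4) + (1/3)·(7/2) + (1/2)·(7/4) = 35/12.

35/12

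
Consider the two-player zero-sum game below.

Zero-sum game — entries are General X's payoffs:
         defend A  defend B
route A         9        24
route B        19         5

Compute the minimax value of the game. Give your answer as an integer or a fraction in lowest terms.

Row minima are 9 and 5, so General X's maximin is 9; column maxima are 19 and 24, so General Y's minimax is 19. These differ, so the equilibrium is in mixed strategies.
Let General X play route A with probability p. General Y is indifferent when 9p + 19(1−p) = 24p + 5(1−p), giving p = 14/29.
Let General Y play defend A with probability q. General X is indifferent when 9q + 24(1−q) = 19q + 5(1−q), giving q = 19/29.
The value is 9·(19/29) + (24)·(10/29) = 411/29.

411/29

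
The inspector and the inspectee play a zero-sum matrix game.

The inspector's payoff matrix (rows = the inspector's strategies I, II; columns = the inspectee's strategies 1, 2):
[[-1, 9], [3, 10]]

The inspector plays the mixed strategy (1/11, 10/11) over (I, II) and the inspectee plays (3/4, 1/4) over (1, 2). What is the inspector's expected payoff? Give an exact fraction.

Against (3/4, 1/4), each row's expected payoff is I: 3/2; II: 19/4.
Taking the (1/11, 10/11)-weighted average: (1/11)·(3/2) + (10/11)·(19/4) = 49/11.

49/11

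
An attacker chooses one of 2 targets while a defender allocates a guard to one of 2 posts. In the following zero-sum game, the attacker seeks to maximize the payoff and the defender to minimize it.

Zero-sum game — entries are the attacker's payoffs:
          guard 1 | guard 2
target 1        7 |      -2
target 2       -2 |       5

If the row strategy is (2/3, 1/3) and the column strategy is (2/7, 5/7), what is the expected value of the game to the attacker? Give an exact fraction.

29/21

Against (2/7, 5/7), each row's expected payoff is target 1: 4/7; target 2: 3.
Taking the (2/3, 1/3)-weighted average: (2/3)·(4/7) + (1/3)·(3) = 29/21.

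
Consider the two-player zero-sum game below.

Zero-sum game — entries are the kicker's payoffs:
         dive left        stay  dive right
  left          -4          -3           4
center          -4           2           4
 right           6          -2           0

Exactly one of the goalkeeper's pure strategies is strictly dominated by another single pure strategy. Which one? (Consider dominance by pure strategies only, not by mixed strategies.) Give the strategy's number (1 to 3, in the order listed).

The goalkeeper prefers columns that give the kicker less. Compare dive right with stay: -3 < 4, 2 < 4, -2 < 0.
So stay strictly dominates dive right for the goalkeeper; dive right is strictly dominated.

3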